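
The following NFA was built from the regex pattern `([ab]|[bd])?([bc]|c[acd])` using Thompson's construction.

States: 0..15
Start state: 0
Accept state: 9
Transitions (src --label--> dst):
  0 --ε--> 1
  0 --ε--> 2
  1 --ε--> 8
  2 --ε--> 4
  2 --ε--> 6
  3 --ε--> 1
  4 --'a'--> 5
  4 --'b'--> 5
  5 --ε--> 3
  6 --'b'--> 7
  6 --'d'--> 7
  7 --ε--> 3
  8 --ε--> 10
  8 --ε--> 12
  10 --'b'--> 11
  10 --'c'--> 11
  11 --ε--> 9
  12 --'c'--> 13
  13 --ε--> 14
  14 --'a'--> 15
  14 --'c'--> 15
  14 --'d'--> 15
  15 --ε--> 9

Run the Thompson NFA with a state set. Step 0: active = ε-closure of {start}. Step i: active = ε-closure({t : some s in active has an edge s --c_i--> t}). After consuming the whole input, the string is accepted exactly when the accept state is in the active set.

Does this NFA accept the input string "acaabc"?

Answer: REJECT

Steps:
start: ε-closure({0}) = {0,1,2,4,6,8,10,12}
'a' @ 1: {1,3,5,8,10,12}
'c' @ 2: {9,11,13,14}  [accepting]
'a' @ 3: {9,15}  [accepting]
'a' @ 4: {}  — no active states
rest 'bc' ignored (set empty)
end set {} — state 9 not in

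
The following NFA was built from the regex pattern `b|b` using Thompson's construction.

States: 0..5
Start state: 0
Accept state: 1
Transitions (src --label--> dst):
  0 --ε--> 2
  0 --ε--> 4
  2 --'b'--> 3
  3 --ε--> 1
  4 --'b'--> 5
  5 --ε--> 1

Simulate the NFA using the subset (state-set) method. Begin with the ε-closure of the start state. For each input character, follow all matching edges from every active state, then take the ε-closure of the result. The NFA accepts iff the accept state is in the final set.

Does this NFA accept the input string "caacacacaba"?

initial (ε-close {0}): {0,2,4}
'c' @ 1: {}  — dead — no transitions
rest 'aacacacaba' ignored (set empty)
after full input: {}  (accept=1 not in)

Answer: REJECT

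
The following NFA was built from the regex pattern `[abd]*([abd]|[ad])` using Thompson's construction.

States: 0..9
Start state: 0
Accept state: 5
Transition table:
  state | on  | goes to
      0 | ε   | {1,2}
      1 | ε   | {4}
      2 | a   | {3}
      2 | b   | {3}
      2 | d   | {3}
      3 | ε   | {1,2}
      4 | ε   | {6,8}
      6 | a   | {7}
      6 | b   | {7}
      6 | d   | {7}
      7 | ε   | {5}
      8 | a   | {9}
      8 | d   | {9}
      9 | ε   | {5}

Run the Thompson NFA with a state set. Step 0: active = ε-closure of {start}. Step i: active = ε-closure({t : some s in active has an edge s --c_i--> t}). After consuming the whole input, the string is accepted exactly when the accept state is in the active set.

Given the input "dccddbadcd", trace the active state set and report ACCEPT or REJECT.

Answer: REJECT

Derivation:
initial (ε-close {0}): {0,1,2,4,6,8}
'd' @ 1: {1,2,3,4,5,6,7,8,9}  ✓accept
'c' @ 2: {}  — state set empty
rest 'cddbadcd' ignored (set empty)
after full input: {}  (accept=5 not in)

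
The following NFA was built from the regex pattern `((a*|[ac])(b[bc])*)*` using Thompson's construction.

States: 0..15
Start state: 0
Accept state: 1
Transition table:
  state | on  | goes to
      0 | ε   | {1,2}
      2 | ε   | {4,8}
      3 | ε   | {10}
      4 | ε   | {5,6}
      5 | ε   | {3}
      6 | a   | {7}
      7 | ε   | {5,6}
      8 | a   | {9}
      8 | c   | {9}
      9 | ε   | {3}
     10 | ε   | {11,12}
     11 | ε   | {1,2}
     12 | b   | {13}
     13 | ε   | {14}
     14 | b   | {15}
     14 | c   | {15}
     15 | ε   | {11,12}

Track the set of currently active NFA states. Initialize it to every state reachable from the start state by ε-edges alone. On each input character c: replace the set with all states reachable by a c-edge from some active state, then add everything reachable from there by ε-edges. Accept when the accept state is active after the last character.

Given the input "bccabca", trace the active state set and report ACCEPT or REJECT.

Answer: ACCEPT

Steps:
start: ε-closure({0}) = {0,1,2,3,4,5,6,8,10,11,12}
'b' @ 1: {13,14}
'c' @ 2: {1,2,3,4,5,6,8,10,11,12,15}  [accepting]
'c' @ 3: {1,2,3,4,5,6,8,9,10,11,12}  [accepting]
'a' @ 4: {1,2,3,4,5,6,7,8,9,10,11,12}  [accepting]
'b' @ 5: {13,14}
'c' @ 6: {1,2,3,4,5,6,8,10,11,12,15}  [accepting]
'a' @ 7: {1,2,3,4,5,6,7,8,9,10,11,12}  [accepting]
end set {1,2,3,4,5,6,7,8,9,10,11,12} — state 1 in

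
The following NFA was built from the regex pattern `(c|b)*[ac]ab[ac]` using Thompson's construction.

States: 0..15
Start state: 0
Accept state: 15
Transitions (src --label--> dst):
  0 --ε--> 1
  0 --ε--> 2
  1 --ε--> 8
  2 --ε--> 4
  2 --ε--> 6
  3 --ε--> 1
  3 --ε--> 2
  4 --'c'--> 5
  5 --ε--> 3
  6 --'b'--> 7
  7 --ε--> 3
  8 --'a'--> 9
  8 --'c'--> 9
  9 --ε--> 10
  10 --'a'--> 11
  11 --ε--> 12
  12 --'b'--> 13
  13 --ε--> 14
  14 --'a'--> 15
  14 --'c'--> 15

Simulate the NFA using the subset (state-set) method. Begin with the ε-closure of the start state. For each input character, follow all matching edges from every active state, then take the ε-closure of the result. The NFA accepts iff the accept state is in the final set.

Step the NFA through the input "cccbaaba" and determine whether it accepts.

start: ε-closure({0}) = {0,1,2,4,6,8}
'c' @ 1: {1,2,3,4,5,6,8,9,10}
'c' @ 2: {1,2,3,4,5,6,8,9,10}
'c' @ 3: {1,2,3,4,5,6,8,9,10}
'b' @ 4: {1,2,3,4,6,7,8}
'a' @ 5: {9,10}
'a' @ 6: {11,12}
'b' @ 7: {13,14}
'a' @ 8: {15}  [accepting]
after full input: {15}  (accept=15 in)

Answer: ACCEPT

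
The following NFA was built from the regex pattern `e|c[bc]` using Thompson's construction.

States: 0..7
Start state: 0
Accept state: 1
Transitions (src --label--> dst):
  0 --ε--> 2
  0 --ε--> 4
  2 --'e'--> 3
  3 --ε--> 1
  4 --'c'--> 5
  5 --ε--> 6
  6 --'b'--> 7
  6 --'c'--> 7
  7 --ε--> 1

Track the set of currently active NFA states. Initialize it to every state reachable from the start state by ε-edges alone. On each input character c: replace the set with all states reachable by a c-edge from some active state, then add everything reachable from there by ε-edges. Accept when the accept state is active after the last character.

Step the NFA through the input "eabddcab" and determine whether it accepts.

Answer: REJECT

Steps:
S₀ = ε-closure({0}) = {0,2,4}
'e' @ 1: {1,3}  [accepting]
'a' @ 2: {}  — state set empty
rest 'bddcab' ignored (set empty)
after full input: {}  (accept=1 not in)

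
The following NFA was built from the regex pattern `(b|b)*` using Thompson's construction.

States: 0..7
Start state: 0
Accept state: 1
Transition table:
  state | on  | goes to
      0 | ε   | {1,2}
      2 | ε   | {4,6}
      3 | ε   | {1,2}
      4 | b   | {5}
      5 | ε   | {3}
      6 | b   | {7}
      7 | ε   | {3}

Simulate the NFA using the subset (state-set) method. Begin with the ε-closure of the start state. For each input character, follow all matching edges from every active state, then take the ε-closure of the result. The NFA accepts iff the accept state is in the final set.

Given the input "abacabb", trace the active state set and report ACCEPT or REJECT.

start: ε-closure({0}) = {0,1,2,4,6}
'a' @ 1: {}  — dead — no transitions
rest 'bacabb' ignored (set empty)
after full input: {}  (accept=1 not in)

Answer: REJECT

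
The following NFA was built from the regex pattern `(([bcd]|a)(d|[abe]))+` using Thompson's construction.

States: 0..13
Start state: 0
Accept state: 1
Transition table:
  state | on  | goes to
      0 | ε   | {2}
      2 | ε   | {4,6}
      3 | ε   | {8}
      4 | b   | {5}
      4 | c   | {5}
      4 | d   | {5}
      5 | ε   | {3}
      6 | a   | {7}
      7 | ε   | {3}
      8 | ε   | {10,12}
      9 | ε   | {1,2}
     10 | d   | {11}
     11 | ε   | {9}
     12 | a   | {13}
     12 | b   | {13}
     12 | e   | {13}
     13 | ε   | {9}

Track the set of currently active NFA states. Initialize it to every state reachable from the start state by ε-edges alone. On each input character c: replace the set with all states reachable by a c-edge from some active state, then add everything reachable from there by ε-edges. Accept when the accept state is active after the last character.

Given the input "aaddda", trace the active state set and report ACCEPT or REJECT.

Answer: ACCEPT

Steps:
start: ε-closure({0}) = {0,2,4,6}
'a' @ 1: {3,7,8,10,12}
'a' @ 2: {1,2,4,6,9,13}  ✓accept
'd' @ 3: {3,5,8,10,12}
'd' @ 4: {1,2,4,6,9,11}  ✓accept
'd' @ 5: {3,5,8,10,12}
'a' @ 6: {1,2,4,6,9,13}  ✓accept
after full input: {1,2,4,6,9,13}  (accept=1 in)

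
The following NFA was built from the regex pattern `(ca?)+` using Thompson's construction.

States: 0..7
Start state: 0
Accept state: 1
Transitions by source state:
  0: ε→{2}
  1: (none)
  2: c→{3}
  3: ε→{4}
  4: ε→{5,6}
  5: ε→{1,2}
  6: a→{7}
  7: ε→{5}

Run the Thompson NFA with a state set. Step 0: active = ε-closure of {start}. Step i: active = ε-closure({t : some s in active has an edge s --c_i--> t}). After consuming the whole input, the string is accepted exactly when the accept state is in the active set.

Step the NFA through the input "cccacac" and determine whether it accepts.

initial (ε-close {0}): {0,2}
'c' @ 1: {1,2,3,4,5,6}  [accepting]
'c' @ 2: {1,2,3,4,5,6}  [accepting]
'c' @ 3: {1,2,3,4,5,6}  [accepting]
'a' @ 4: {1,2,5,7}  [accepting]
'c' @ 5: {1,2,3,4,5,6}  [accepting]
'a' @ 6: {1,2,5,7}  [accepting]
'c' @ 7: {1,2,3,4,5,6}  [accepting]
end set {1,2,3,4,5,6} — state 1 in

Answer: ACCEPT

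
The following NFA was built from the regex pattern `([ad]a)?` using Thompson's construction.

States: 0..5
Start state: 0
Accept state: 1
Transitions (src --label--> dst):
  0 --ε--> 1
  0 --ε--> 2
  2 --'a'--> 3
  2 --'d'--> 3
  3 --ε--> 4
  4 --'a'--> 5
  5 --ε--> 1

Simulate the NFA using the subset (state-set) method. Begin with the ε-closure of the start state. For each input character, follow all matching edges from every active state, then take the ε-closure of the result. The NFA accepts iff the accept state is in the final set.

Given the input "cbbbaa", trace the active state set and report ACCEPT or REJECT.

Answer: REJECT

Steps:
S₀ = ε-closure({0}) = {0,1,2}
'c' @ 1: {}  — dead — no transitions
rest 'bbbaa' ignored (set empty)
after full input: {}  (accept=1 not in)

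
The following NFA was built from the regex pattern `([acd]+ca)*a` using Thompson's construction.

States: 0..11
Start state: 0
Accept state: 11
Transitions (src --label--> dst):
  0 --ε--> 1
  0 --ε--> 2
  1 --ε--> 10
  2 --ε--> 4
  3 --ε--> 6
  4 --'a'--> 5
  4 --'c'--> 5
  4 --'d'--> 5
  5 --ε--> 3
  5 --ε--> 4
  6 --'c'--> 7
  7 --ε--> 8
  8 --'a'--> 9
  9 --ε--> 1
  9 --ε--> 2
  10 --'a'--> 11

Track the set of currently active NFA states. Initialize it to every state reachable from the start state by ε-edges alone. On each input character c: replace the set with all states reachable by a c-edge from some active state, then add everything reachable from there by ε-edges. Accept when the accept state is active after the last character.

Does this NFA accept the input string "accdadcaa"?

initial (ε-close {0}): {0,1,2,4,10}
'a' @ 1: {3,4,5,6,11}  (accept∈set)
'c' @ 2: {3,4,5,6,7,8}
'c' @ 3: {3,4,5,6,7,8}
'd' @ 4: {3,4,5,6}
'a' @ 5: {3,4,5,6}
'd' @ 6: {3,4,5,6}
'c' @ 7: {3,4,5,6,7,8}
'a' @ 8: {1,2,3,4,5,6,9,10}
'a' @ 9: {3,4,5,6,11}  (accept∈set)
final: {3,4,5,6,11}; accept 11 in set

Answer: ACCEPT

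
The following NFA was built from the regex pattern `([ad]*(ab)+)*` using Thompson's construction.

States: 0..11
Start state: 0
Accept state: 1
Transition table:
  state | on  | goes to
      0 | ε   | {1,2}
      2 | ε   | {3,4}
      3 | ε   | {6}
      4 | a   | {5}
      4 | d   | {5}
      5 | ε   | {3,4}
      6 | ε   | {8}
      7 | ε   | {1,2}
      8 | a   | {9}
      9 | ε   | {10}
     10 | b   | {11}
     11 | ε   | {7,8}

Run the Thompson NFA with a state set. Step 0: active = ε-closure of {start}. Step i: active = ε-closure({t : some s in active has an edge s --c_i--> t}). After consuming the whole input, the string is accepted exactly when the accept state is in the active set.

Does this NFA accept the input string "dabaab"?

S₀ = ε-closure({0}) = {0,1,2,3,4,6,8}
'd' @ 1: {3,4,5,6,8}
'a' @ 2: {3,4,5,6,8,9,10}
'b' @ 3: {1,2,3,4,6,7,8,11}  ✓accept
'a' @ 4: {3,4,5,6,8,9,10}
'a' @ 5: {3,4,5,6,8,9,10}
'b' @ 6: {1,2,3,4,6,7,8,11}  ✓accept
after full input: {1,2,3,4,6,7,8,11}  (accept=1 in)

Answer: ACCEPT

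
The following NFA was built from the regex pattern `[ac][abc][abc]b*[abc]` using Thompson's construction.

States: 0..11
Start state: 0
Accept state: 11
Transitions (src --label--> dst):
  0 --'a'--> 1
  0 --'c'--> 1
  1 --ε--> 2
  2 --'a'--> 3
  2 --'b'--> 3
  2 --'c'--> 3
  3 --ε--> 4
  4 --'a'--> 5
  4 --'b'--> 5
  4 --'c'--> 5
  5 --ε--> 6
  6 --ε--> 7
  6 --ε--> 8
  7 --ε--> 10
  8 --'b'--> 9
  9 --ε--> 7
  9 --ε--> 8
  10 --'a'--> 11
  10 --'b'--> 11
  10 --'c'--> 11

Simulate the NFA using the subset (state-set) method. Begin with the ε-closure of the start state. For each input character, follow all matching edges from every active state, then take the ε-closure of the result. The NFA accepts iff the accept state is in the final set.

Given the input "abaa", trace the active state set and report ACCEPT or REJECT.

Answer: ACCEPT

Steps:
initial (ε-close {0}): {0}
'a' @ 1: {1,2}
'b' @ 2: {3,4}
'a' @ 3: {5,6,7,8,10}
'a' @ 4: {11}  ✓accept
after full input: {11}  (accept=11 in)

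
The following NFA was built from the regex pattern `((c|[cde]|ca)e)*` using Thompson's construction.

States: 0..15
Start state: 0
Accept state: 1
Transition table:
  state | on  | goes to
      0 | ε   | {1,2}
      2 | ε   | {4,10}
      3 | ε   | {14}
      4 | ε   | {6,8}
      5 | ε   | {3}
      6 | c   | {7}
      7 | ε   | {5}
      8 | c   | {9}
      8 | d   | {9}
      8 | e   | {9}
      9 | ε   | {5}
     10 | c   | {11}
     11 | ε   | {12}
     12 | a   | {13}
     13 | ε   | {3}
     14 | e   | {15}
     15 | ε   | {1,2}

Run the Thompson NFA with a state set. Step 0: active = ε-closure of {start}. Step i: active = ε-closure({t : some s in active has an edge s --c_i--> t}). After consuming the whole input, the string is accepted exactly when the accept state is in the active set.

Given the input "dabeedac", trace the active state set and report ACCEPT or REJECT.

Answer: REJECT

Steps:
S₀ = ε-closure({0}) = {0,1,2,4,6,8,10}
'd' @ 1: {3,5,9,14}
'a' @ 2: {}  — state set empty
rest 'beedac' ignored (set empty)
end set {} — state 1 not in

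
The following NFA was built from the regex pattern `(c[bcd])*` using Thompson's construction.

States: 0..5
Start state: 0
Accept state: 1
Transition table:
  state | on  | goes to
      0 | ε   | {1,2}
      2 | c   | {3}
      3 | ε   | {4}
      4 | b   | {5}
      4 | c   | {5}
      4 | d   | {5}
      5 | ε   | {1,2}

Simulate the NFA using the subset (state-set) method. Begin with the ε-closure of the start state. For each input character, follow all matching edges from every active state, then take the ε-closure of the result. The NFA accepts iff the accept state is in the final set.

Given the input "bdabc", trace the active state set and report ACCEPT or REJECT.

Answer: REJECT

Derivation:
S₀ = ε-closure({0}) = {0,1,2}
'b' @ 1: {}  — state set empty
rest 'dabc' ignored (set empty)
end set {} — state 1 not in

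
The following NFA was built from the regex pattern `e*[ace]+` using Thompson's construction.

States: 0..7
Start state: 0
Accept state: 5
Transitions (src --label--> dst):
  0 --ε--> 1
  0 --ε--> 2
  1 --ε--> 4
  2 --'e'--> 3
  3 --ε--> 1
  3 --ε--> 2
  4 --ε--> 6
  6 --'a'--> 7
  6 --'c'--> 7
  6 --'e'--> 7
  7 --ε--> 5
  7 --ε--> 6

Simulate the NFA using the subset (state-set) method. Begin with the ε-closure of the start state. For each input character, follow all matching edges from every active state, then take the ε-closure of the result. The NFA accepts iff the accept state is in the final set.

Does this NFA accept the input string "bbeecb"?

S₀ = ε-closure({0}) = {0,1,2,4,6}
'b' @ 1: {}  — no active states
rest 'beecb' ignored (set empty)
end set {} — state 5 not in

Answer: REJECT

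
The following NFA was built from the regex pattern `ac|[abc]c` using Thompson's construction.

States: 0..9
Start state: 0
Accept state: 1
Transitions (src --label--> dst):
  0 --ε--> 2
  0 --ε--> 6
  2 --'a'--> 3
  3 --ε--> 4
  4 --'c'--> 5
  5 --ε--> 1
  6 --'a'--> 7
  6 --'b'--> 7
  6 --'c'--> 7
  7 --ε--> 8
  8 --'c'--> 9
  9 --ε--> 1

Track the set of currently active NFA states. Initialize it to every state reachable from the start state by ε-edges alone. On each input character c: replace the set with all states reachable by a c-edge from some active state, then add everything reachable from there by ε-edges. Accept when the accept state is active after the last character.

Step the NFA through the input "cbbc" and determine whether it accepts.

initial (ε-close {0}): {0,2,6}
'c' @ 1: {7,8}
'b' @ 2: {}  — state set empty
rest 'bc' ignored (set empty)
final: {}; accept 1 not in set

Answer: REJECT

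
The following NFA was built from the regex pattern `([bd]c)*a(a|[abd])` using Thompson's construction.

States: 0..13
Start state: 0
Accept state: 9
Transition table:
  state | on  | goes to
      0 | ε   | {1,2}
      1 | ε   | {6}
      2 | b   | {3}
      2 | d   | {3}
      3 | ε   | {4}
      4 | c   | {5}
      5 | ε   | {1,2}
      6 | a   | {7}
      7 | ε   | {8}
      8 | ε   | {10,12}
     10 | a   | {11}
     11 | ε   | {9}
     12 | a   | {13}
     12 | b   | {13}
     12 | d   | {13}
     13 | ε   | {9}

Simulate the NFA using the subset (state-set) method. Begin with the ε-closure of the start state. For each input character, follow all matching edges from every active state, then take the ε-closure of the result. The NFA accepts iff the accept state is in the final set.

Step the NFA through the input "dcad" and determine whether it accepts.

start: ε-closure({0}) = {0,1,2,6}
'd' @ 1: {3,4}
'c' @ 2: {1,2,5,6}
'a' @ 3: {7,8,10,12}
'd' @ 4: {9,13}  [accepting]
final: {9,13}; accept 9 in set

Answer: ACCEPT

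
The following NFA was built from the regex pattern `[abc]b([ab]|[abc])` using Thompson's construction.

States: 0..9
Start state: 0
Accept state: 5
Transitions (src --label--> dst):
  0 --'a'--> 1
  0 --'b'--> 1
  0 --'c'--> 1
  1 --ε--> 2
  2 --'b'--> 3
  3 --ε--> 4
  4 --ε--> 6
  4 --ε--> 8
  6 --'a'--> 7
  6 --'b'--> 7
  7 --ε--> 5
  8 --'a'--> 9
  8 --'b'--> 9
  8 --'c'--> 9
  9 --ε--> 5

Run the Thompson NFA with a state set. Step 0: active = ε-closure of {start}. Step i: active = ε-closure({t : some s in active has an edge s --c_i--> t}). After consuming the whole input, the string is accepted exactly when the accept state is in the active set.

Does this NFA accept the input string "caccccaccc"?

S₀ = ε-closure({0}) = {0}
'c' @ 1: {1,2}
'a' @ 2: {}  — dead — no transitions
rest 'ccccaccc' ignored (set empty)
after full input: {}  (accept=5 not in)

Answer: REJECT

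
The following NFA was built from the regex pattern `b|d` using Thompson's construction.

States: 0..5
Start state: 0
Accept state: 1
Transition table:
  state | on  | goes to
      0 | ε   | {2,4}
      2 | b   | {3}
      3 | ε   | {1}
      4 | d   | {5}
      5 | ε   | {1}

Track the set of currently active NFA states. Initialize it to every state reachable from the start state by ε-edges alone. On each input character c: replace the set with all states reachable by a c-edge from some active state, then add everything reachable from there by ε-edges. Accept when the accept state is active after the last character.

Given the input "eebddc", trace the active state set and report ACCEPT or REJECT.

initial (ε-close {0}): {0,2,4}
'e' @ 1: {}  — no active states
rest 'ebddc' ignored (set empty)
after full input: {}  (accept=1 not in)

Answer: REJECT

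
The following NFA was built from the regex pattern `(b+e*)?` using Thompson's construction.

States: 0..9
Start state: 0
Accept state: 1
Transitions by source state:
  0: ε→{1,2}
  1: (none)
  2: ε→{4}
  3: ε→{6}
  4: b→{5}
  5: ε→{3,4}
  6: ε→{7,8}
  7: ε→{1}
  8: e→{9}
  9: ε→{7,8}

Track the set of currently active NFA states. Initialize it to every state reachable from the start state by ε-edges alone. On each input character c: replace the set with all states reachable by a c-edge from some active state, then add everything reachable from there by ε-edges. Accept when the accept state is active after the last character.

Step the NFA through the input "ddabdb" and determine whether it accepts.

initial (ε-close {0}): {0,1,2,4}
'd' @ 1: {}  — dead — no transitions
rest 'dabdb' ignored (set empty)
end set {} — state 1 not in

Answer: REJECT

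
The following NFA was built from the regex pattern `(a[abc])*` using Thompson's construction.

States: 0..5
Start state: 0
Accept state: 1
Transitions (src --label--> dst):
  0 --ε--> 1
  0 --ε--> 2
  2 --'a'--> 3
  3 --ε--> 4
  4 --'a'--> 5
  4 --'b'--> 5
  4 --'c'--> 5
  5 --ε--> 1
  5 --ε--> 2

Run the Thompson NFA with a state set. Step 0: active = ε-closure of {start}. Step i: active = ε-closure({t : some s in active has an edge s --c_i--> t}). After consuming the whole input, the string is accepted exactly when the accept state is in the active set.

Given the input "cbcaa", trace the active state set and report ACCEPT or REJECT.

Answer: REJECT

Steps:
initial (ε-close {0}): {0,1,2}
'c' @ 1: {}  — state set empty
rest 'bcaa' ignored (set empty)
end set {} — state 1 not in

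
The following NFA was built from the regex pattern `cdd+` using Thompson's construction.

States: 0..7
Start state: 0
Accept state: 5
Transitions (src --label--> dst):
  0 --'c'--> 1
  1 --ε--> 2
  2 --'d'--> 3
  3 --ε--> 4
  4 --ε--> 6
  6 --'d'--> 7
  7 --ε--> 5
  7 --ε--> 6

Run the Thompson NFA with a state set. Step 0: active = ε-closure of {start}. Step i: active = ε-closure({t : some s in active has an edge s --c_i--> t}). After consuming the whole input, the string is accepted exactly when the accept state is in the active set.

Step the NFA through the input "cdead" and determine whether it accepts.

Answer: REJECT

Steps:
start: ε-closure({0}) = {0}
'c' @ 1: {1,2}
'd' @ 2: {3,4,6}
'e' @ 3: {}  — dead — no transitions
rest 'ad' ignored (set empty)
end set {} — state 5 not in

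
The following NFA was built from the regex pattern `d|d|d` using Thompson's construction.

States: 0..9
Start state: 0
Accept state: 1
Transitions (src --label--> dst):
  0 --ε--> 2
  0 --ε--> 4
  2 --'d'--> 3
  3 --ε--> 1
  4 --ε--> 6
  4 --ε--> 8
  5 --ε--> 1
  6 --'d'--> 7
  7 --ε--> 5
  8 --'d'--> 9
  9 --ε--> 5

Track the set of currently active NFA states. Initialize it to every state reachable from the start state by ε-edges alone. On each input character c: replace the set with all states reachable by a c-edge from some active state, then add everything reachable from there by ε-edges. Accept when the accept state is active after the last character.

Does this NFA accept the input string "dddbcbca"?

Answer: REJECT

Steps:
S₀ = ε-closure({0}) = {0,2,4,6,8}
'd' @ 1: {1,3,5,7,9}  (accept∈set)
'd' @ 2: {}  — no active states
rest 'dbcbca' ignored (set empty)
end set {} — state 1 not in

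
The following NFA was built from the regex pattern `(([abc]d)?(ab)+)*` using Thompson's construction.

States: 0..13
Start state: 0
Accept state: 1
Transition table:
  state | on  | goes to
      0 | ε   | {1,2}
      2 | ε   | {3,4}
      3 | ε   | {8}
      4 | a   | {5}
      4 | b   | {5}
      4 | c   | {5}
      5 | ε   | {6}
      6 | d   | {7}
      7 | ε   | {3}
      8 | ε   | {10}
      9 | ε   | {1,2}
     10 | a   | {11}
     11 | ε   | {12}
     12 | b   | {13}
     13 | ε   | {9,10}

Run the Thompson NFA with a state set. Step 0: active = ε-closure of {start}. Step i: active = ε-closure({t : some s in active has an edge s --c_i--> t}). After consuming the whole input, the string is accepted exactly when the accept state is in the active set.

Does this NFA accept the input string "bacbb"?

start: ε-closure({0}) = {0,1,2,3,4,8,10}
'b' @ 1: {5,6}
'a' @ 2: {}  — no active states
rest 'cbb' ignored (set empty)
final: {}; accept 1 not in set

Answer: REJECT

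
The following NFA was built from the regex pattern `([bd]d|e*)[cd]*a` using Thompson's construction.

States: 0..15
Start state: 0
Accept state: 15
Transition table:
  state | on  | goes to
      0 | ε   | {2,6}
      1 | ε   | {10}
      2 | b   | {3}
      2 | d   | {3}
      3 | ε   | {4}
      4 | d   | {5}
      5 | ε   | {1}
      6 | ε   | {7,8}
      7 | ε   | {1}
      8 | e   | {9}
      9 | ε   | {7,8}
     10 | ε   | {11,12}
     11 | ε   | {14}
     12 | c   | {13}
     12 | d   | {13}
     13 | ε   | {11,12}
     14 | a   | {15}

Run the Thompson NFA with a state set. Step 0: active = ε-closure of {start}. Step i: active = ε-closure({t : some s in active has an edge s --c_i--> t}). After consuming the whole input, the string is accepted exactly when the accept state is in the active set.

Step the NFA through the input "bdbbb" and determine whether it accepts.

Answer: REJECT

Derivation:
S₀ = ε-closure({0}) = {0,1,2,6,7,8,10,11,12,14}
'b' @ 1: {3,4}
'd' @ 2: {1,5,10,11,12,14}
'b' @ 3: {}  — dead — no transitions
rest 'bb' ignored (set empty)
after full input: {}  (accept=15 not in)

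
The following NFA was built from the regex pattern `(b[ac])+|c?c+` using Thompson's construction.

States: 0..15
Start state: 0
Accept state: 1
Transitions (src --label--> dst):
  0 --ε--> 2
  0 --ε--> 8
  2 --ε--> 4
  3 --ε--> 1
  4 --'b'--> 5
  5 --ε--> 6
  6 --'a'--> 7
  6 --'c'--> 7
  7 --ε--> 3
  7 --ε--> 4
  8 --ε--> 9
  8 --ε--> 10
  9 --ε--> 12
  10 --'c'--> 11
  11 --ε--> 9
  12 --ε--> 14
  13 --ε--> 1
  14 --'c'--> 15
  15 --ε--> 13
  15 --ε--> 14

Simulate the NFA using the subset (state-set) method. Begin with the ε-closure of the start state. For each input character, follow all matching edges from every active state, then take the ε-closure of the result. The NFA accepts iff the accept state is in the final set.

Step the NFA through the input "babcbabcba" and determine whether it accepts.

S₀ = ε-closure({0}) = {0,2,4,8,9,10,12,14}
'b' @ 1: {5,6}
'a' @ 2: {1,3,4,7}  (accept∈set)
'b' @ 3: {5,6}
'c' @ 4: {1,3,4,7}  (accept∈set)
'b' @ 5: {5,6}
'a' @ 6: {1,3,4,7}  (accept∈set)
'b' @ 7: {5,6}
'c' @ 8: {1,3,4,7}  (accept∈set)
'b' @ 9: {5,6}
'a' @ 10: {1,3,4,7}  (accept∈set)
after full input: {1,3,4,7}  (accept=1 in)

Answer: ACCEPT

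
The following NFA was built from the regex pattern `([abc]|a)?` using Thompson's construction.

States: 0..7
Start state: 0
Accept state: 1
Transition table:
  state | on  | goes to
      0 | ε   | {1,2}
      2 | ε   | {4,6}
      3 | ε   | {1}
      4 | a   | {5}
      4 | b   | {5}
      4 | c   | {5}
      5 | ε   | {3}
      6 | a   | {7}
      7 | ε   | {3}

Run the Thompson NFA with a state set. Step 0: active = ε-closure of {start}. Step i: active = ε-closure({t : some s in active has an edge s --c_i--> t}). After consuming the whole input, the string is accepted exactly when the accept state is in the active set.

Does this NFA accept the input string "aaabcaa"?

initial (ε-close {0}): {0,1,2,4,6}
'a' @ 1: {1,3,5,7}  (accept∈set)
'a' @ 2: {}  — state set empty
rest 'abcaa' ignored (set empty)
final: {}; accept 1 not in set

Answer: REJECT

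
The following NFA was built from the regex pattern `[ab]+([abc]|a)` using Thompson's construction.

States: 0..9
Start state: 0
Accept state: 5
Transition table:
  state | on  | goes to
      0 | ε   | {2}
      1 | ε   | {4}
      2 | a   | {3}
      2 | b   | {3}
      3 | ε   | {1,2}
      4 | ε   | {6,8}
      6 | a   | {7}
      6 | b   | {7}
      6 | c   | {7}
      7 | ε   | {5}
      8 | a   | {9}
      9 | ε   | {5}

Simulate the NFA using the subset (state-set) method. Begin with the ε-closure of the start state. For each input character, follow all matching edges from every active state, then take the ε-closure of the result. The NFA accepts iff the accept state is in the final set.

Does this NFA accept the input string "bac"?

initial (ε-close {0}): {0,2}
'b' @ 1: {1,2,3,4,6,8}
'a' @ 2: {1,2,3,4,5,6,7,8,9}  ✓accept
'c' @ 3: {5,7}  ✓accept
after full input: {5,7}  (accept=5 in)

Answer: ACCEPT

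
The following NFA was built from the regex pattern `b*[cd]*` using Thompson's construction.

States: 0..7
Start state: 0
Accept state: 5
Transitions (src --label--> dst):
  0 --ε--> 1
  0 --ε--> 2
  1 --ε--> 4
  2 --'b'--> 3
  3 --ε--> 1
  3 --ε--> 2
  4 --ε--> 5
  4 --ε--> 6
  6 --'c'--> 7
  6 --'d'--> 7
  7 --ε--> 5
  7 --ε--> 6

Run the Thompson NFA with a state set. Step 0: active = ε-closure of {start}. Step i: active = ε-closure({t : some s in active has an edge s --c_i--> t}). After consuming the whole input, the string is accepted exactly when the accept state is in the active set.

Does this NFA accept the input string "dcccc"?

Answer: ACCEPT

Steps:
S₀ = ε-closure({0}) = {0,1,2,4,5,6}
'd' @ 1: {5,6,7}  (accept∈set)
'c' @ 2: {5,6,7}  (accept∈set)
'c' @ 3: {5,6,7}  (accept∈set)
'c' @ 4: {5,6,7}  (accept∈set)
'c' @ 5: {5,6,7}  (accept∈set)
after full input: {5,6,7}  (accept=5 in)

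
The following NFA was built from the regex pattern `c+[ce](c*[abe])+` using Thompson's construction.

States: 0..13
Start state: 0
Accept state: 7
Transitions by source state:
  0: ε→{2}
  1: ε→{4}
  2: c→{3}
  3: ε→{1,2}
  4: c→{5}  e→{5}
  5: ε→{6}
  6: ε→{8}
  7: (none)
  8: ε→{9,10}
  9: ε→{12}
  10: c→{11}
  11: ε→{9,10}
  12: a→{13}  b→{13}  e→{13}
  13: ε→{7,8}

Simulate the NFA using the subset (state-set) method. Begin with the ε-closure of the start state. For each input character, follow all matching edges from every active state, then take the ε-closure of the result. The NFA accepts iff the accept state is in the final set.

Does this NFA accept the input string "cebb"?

initial (ε-close {0}): {0,2}
'c' @ 1: {1,2,3,4}
'e' @ 2: {5,6,8,9,10,12}
'b' @ 3: {7,8,9,10,12,13}  [accepting]
'b' @ 4: {7,8,9,10,12,13}  [accepting]
final: {7,8,9,10,12,13}; accept 7 in set

Answer: ACCEPT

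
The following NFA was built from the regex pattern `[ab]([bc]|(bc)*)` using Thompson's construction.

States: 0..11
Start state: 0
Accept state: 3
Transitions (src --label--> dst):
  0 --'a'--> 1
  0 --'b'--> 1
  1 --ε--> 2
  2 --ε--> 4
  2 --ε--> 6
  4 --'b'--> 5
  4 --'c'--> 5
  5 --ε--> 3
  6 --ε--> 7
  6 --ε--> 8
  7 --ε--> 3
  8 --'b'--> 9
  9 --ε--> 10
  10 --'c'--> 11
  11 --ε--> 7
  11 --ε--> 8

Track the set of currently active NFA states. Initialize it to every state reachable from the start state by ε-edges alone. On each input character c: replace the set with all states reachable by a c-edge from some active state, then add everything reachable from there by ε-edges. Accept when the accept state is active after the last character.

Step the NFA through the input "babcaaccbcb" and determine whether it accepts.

Answer: REJECT

Derivation:
start: ε-closure({0}) = {0}
'b' @ 1: {1,2,3,4,6,7,8}  (accept∈set)
'a' @ 2: {}  — dead — no transitions
rest 'bcaaccbcb' ignored (set empty)
final: {}; accept 3 not in set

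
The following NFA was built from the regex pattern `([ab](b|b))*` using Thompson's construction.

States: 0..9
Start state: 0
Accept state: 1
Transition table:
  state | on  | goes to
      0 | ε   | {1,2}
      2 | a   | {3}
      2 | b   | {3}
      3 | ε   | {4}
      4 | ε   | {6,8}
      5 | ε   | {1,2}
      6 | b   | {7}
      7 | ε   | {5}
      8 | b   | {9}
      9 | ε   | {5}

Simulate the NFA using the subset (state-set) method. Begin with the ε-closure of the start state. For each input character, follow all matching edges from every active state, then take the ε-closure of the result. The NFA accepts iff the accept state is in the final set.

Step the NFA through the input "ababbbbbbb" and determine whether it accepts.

S₀ = ε-closure({0}) = {0,1,2}
'a' @ 1: {3,4,6,8}
'b' @ 2: {1,2,5,7,9}  (accept∈set)
'a' @ 3: {3,4,6,8}
'b' @ 4: {1,2,5,7,9}  (accept∈set)
'b' @ 5: {3,4,6,8}
'b' @ 6: {1,2,5,7,9}  (accept∈set)
'b' @ 7: {3,4,6,8}
'b' @ 8: {1,2,5,7,9}  (accept∈set)
'b' @ 9: {3,4,6,8}
'b' @ 10: {1,2,5,7,9}  (accept∈set)
after full input: {1,2,5,7,9}  (accept=1 in)

Answer: ACCEPT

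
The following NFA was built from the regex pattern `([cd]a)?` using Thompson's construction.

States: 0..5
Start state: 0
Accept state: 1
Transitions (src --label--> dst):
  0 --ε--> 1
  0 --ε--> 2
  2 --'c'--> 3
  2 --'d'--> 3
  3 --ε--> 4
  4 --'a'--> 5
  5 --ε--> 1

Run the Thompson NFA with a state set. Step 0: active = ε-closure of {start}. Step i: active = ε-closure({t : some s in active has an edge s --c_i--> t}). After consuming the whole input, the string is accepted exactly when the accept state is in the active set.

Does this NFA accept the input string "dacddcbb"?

Answer: REJECT

Trace:
start: ε-closure({0}) = {0,1,2}
'd' @ 1: {3,4}
'a' @ 2: {1,5}  [accepting]
'c' @ 3: {}  — state set empty
rest 'ddcbb' ignored (set empty)
after full input: {}  (accept=1 not in)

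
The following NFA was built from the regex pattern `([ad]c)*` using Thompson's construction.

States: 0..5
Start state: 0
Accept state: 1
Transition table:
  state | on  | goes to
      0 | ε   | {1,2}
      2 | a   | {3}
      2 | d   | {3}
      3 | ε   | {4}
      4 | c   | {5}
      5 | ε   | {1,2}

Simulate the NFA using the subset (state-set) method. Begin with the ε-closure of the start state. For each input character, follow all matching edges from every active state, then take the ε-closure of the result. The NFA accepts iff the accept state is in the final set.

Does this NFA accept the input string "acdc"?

Answer: ACCEPT

Steps:
S₀ = ε-closure({0}) = {0,1,2}
'a' @ 1: {3,4}
'c' @ 2: {1,2,5}  ✓accept
'd' @ 3: {3,4}
'c' @ 4: {1,2,5}  ✓accept
after full input: {1,2,5}  (accept=1 in)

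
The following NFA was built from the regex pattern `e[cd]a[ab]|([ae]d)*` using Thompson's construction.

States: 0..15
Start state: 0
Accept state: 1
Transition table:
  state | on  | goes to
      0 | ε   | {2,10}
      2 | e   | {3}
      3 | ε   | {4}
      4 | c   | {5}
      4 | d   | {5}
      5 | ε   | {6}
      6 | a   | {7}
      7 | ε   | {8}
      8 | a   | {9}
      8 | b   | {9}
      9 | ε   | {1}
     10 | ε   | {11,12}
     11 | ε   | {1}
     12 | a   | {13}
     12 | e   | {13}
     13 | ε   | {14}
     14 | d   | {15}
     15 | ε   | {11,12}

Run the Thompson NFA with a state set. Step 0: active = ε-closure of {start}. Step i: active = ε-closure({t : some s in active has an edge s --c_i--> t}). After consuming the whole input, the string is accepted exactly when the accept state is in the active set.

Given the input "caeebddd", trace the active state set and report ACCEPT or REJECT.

initial (ε-close {0}): {0,1,2,10,11,12}
'c' @ 1: {}  — no active states
rest 'aeebddd' ignored (set empty)
end set {} — state 1 not in

Answer: REJECT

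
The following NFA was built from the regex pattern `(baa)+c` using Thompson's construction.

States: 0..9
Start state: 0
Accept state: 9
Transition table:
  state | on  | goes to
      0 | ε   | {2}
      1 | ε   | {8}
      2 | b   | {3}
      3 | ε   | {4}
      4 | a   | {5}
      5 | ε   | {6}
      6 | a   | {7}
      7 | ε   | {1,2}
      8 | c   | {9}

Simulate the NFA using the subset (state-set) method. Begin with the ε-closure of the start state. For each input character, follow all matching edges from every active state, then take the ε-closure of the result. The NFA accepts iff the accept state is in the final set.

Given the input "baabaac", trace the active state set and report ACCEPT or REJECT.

Answer: ACCEPT

Derivation:
S₀ = ε-closure({0}) = {0,2}
'b' @ 1: {3,4}
'a' @ 2: {5,6}
'a' @ 3: {1,2,7,8}
'b' @ 4: {3,4}
'a' @ 5: {5,6}
'a' @ 6: {1,2,7,8}
'c' @ 7: {9}  (accept∈set)
end set {9} — state 9 in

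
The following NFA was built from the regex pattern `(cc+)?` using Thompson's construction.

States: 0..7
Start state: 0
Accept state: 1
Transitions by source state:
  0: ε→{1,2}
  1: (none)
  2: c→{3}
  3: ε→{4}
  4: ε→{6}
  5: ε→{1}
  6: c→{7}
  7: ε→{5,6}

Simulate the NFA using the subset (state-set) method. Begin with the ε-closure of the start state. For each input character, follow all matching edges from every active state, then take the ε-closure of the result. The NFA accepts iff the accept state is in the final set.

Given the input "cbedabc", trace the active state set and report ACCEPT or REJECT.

Answer: REJECT

Derivation:
start: ε-closure({0}) = {0,1,2}
'c' @ 1: {3,4,6}
'b' @ 2: {}  — dead — no transitions
rest 'edabc' ignored (set empty)
end set {} — state 1 not in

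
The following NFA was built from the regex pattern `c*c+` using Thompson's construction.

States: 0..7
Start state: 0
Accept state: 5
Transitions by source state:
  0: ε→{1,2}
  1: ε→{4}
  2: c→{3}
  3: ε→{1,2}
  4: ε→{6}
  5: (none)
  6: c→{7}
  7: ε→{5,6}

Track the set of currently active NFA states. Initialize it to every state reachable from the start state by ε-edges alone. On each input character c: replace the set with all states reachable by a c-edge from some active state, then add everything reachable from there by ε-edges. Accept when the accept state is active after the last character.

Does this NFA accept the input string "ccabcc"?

S₀ = ε-closure({0}) = {0,1,2,4,6}
'c' @ 1: {1,2,3,4,5,6,7}  ✓accept
'c' @ 2: {1,2,3,4,5,6,7}  ✓accept
'a' @ 3: {}  — dead — no transitions
rest 'bcc' ignored (set empty)
end set {} — state 5 not in

Answer: REJECT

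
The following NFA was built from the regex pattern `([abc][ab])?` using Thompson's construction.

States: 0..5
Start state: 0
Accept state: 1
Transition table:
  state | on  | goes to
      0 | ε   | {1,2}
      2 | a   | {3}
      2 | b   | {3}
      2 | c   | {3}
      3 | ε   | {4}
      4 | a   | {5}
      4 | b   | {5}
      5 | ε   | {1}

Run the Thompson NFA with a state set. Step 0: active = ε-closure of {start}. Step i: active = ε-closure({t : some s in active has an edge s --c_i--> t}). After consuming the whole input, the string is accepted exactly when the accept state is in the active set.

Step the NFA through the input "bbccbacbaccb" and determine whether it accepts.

start: ε-closure({0}) = {0,1,2}
'b' @ 1: {3,4}
'b' @ 2: {1,5}  (accept∈set)
'c' @ 3: {}  — state set empty
rest 'cbacbaccb' ignored (set empty)
after full input: {}  (accept=1 not in)

Answer: REJECT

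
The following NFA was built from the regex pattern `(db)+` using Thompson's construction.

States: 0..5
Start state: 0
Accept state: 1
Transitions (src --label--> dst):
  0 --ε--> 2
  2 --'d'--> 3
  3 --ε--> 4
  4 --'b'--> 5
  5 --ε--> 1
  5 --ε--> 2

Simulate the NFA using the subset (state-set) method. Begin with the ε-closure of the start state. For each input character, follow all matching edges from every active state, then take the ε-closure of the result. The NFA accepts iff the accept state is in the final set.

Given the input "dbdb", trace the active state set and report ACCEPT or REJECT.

initial (ε-close {0}): {0,2}
'd' @ 1: {3,4}
'b' @ 2: {1,2,5}  ✓accept
'd' @ 3: {3,4}
'b' @ 4: {1,2,5}  ✓accept
final: {1,2,5}; accept 1 in set

Answer: ACCEPT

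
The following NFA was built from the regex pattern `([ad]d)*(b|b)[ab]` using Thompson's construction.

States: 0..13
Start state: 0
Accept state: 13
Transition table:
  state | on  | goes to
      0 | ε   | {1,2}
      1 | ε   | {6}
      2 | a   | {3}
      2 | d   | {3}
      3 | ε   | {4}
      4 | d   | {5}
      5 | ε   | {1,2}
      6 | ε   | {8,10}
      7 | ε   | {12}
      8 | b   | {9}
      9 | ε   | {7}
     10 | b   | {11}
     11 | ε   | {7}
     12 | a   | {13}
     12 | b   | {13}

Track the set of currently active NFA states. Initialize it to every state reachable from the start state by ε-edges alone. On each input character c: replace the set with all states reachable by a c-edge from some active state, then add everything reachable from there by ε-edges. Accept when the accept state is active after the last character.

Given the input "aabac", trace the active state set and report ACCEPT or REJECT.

Answer: REJECT

Steps:
S₀ = ε-closure({0}) = {0,1,2,6,8,10}
'a' @ 1: {3,4}
'a' @ 2: {}  — no active states
rest 'bac' ignored (set empty)
after full input: {}  (accept=13 not in)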